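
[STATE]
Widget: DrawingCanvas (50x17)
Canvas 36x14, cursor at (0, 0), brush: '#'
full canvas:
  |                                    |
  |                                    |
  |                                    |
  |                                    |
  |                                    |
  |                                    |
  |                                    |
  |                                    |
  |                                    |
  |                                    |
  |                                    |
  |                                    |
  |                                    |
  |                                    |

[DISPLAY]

+                                                 
                                                  
                                                  
                                                  
                                                  
                                                  
                                                  
                                                  
                                                  
                                                  
                                                  
                                                  
                                                  
                                                  
                                                  
                                                  
                                                  


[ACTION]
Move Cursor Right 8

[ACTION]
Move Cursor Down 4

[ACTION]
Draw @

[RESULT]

                                                  
                                                  
                                                  
                                                  
        @                                         
                                                  
                                                  
                                                  
                                                  
                                                  
                                                  
                                                  
                                                  
                                                  
                                                  
                                                  
                                                  


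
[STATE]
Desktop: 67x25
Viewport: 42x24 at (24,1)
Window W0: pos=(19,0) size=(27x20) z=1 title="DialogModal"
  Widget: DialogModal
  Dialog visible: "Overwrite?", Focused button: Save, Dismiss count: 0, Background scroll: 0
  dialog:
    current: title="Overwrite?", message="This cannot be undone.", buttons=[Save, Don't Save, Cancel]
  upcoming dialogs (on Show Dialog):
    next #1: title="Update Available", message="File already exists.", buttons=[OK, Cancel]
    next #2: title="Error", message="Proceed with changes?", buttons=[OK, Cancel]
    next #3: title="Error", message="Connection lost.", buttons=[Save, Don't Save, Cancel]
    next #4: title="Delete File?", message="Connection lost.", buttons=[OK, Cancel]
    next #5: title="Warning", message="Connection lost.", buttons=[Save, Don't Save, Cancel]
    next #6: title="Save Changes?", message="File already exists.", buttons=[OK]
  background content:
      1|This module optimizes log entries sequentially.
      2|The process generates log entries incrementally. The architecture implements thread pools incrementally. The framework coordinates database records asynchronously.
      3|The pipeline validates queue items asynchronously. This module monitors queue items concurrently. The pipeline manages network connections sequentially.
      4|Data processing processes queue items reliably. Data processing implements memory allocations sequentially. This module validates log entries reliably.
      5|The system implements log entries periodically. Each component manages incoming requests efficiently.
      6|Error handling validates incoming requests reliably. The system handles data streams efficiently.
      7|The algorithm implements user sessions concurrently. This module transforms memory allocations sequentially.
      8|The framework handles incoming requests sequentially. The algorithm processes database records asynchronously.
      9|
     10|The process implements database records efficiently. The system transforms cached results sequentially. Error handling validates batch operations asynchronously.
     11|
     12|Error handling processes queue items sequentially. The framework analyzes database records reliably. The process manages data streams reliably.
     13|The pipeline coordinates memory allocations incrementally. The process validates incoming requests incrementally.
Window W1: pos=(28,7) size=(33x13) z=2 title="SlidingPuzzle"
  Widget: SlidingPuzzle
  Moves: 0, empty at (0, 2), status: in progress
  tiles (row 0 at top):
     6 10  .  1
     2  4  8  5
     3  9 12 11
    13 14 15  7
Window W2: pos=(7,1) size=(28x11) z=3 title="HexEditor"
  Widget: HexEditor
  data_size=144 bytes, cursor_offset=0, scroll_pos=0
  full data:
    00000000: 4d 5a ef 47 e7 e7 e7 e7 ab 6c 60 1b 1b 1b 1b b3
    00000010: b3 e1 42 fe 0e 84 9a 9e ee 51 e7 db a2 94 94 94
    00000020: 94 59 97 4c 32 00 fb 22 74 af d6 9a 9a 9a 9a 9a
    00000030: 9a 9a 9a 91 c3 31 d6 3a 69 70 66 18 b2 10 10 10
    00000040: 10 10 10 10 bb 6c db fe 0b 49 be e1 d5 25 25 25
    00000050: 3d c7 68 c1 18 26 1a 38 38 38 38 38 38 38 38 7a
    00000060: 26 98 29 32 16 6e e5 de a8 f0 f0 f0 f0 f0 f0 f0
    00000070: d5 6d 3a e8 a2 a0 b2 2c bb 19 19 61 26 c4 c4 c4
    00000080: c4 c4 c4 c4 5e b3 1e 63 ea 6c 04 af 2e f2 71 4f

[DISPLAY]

━━━━━━━━━━┓          ┃                    
          ┃──────────┨                    
──────────┨imizes log┃                    
ef 47 e7 e┃erates log┃                    
42 fe 0e 8┃lidates qu┃                    
97 4c 32 0┃ processes┃                    
9a 91 c3 3┃━━━━━━━━━━━━━━━━━━━━━━━━━┓     
10 10 bb 6┃ngPuzzle                 ┃     
68 c1 18 2┃─────────────────────────┨     
29 32 16 6┃────┬────┬────┐          ┃     
━━━━━━━━━━┛ 10 │    │  1 │          ┃     
────┃├────┼────┼────┼────┤          ┃     
    ┃│  2 │  4 │  8 │  5 │          ┃     
r ha┃├────┼────┼────┼────┤          ┃     
pipe┃│  3 │  9 │ 12 │ 11 │          ┃     
    ┃├────┼────┼────┼────┤          ┃     
    ┃│ 13 │ 14 │ 15 │  7 │          ┃     
    ┃└────┴────┴────┴────┘          ┃     
━━━━┗━━━━━━━━━━━━━━━━━━━━━━━━━━━━━━━┛     
                                          
                                          
                                          
                                          
                                          


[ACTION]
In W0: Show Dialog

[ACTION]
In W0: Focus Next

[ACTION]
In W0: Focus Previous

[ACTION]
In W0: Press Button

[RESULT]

━━━━━━━━━━┓          ┃                    
          ┃──────────┨                    
──────────┨imizes log┃                    
ef 47 e7 e┃erates log┃                    
42 fe 0e 8┃lidates qu┃                    
97 4c 32 0┃ processes┃                    
9a 91 c3 3┃━━━━━━━━━━━━━━━━━━━━━━━━━┓     
10 10 bb 6┃ngPuzzle                 ┃     
68 c1 18 2┃─────────────────────────┨     
29 32 16 6┃────┬────┬────┐          ┃     
━━━━━━━━━━┛ 10 │    │  1 │          ┃     
proc┃├────┼────┼────┼────┤          ┃     
    ┃│  2 │  4 │  8 │  5 │          ┃     
r ha┃├────┼────┼────┼────┤          ┃     
pipe┃│  3 │  9 │ 12 │ 11 │          ┃     
    ┃├────┼────┼────┼────┤          ┃     
    ┃│ 13 │ 14 │ 15 │  7 │          ┃     
    ┃└────┴────┴────┴────┘          ┃     
━━━━┗━━━━━━━━━━━━━━━━━━━━━━━━━━━━━━━┛     
                                          
                                          
                                          
                                          
                                          


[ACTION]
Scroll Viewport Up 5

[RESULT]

━━━━━━━━━━━━━━━━━━━━━┓                    
━━━━━━━━━━┓          ┃                    
          ┃──────────┨                    
──────────┨imizes log┃                    
ef 47 e7 e┃erates log┃                    
42 fe 0e 8┃lidates qu┃                    
97 4c 32 0┃ processes┃                    
9a 91 c3 3┃━━━━━━━━━━━━━━━━━━━━━━━━━┓     
10 10 bb 6┃ngPuzzle                 ┃     
68 c1 18 2┃─────────────────────────┨     
29 32 16 6┃────┬────┬────┐          ┃     
━━━━━━━━━━┛ 10 │    │  1 │          ┃     
proc┃├────┼────┼────┼────┤          ┃     
    ┃│  2 │  4 │  8 │  5 │          ┃     
r ha┃├────┼────┼────┼────┤          ┃     
pipe┃│  3 │  9 │ 12 │ 11 │          ┃     
    ┃├────┼────┼────┼────┤          ┃     
    ┃│ 13 │ 14 │ 15 │  7 │          ┃     
    ┃└────┴────┴────┴────┘          ┃     
━━━━┗━━━━━━━━━━━━━━━━━━━━━━━━━━━━━━━┛     
                                          
                                          
                                          
                                          


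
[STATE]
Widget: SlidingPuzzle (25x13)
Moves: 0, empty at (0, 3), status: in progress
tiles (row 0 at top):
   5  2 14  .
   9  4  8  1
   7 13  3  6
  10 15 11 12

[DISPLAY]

┌────┬────┬────┬────┐    
│  5 │  2 │ 14 │    │    
├────┼────┼────┼────┤    
│  9 │  4 │  8 │  1 │    
├────┼────┼────┼────┤    
│  7 │ 13 │  3 │  6 │    
├────┼────┼────┼────┤    
│ 10 │ 15 │ 11 │ 12 │    
└────┴────┴────┴────┘    
Moves: 0                 
                         
                         
                         


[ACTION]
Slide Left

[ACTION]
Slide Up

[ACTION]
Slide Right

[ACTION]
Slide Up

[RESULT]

┌────┬────┬────┬────┐    
│  5 │  2 │ 14 │  1 │    
├────┼────┼────┼────┤    
│  9 │  4 │  3 │  8 │    
├────┼────┼────┼────┤    
│  7 │ 13 │    │  6 │    
├────┼────┼────┼────┤    
│ 10 │ 15 │ 11 │ 12 │    
└────┴────┴────┴────┘    
Moves: 3                 
                         
                         
                         


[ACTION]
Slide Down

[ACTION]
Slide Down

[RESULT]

┌────┬────┬────┬────┐    
│  5 │  2 │    │  1 │    
├────┼────┼────┼────┤    
│  9 │  4 │ 14 │  8 │    
├────┼────┼────┼────┤    
│  7 │ 13 │  3 │  6 │    
├────┼────┼────┼────┤    
│ 10 │ 15 │ 11 │ 12 │    
└────┴────┴────┴────┘    
Moves: 5                 
                         
                         
                         


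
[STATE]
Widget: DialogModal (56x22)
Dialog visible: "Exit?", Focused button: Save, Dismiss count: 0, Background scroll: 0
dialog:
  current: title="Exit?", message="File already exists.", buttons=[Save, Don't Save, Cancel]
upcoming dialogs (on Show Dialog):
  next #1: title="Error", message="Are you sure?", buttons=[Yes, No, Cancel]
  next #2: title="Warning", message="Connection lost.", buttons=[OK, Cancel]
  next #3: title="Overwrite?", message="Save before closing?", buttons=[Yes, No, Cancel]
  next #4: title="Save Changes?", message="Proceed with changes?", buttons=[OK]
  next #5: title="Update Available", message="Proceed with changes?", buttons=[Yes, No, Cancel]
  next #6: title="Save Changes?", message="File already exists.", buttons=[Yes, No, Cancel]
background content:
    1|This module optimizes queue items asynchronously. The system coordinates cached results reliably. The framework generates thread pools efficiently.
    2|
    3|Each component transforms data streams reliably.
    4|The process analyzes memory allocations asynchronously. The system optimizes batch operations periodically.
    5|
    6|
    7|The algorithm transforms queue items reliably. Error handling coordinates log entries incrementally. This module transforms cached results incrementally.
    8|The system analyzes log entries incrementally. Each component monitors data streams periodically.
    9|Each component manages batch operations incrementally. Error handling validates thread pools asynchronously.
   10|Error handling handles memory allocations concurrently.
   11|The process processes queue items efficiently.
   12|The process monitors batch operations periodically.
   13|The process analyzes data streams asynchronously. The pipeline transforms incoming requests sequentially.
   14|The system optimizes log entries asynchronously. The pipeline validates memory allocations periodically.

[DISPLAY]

This module optimizes queue items asynchronously. The sy
                                                        
Each component transforms data streams reliably.        
The process analyzes memory allocations asynchronously. 
                                                        
                                                        
The algorithm transforms queue items reliably. Error han
The system analyzes log entries incrementally. Each comp
Each compone┌──────────────────────────────┐ementally. E
Error handli│            Exit?             │ncurrently. 
The process │     File already exists.     │y.          
The process │ [Save]  Don't Save   Cancel  │ically.     
The process └──────────────────────────────┘usly. The pi
The system optimizes log entries asynchronously. The pip
                                                        
                                                        
                                                        
                                                        
                                                        
                                                        
                                                        
                                                        


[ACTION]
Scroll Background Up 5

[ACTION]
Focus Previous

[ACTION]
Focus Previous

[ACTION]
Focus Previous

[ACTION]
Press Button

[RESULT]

This module optimizes queue items asynchronously. The sy
                                                        
Each component transforms data streams reliably.        
The process analyzes memory allocations asynchronously. 
                                                        
                                                        
The algorithm transforms queue items reliably. Error han
The system analyzes log entries incrementally. Each comp
Each component manages batch operations incrementally. E
Error handling handles memory allocations concurrently. 
The process processes queue items efficiently.          
The process monitors batch operations periodically.     
The process analyzes data streams asynchronously. The pi
The system optimizes log entries asynchronously. The pip
                                                        
                                                        
                                                        
                                                        
                                                        
                                                        
                                                        
                                                        


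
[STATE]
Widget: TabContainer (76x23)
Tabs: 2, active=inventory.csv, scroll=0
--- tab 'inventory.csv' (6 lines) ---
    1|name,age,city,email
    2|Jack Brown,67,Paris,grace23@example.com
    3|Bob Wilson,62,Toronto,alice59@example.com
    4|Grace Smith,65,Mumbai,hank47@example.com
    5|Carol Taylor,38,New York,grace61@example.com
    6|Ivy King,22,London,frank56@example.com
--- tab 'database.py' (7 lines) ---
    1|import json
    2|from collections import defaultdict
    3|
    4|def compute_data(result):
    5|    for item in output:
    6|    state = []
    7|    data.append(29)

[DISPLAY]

[inventory.csv]│ database.py                                                
────────────────────────────────────────────────────────────────────────────
name,age,city,email                                                         
Jack Brown,67,Paris,grace23@example.com                                     
Bob Wilson,62,Toronto,alice59@example.com                                   
Grace Smith,65,Mumbai,hank47@example.com                                    
Carol Taylor,38,New York,grace61@example.com                                
Ivy King,22,London,frank56@example.com                                      
                                                                            
                                                                            
                                                                            
                                                                            
                                                                            
                                                                            
                                                                            
                                                                            
                                                                            
                                                                            
                                                                            
                                                                            
                                                                            
                                                                            
                                                                            


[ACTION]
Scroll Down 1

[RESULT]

[inventory.csv]│ database.py                                                
────────────────────────────────────────────────────────────────────────────
Jack Brown,67,Paris,grace23@example.com                                     
Bob Wilson,62,Toronto,alice59@example.com                                   
Grace Smith,65,Mumbai,hank47@example.com                                    
Carol Taylor,38,New York,grace61@example.com                                
Ivy King,22,London,frank56@example.com                                      
                                                                            
                                                                            
                                                                            
                                                                            
                                                                            
                                                                            
                                                                            
                                                                            
                                                                            
                                                                            
                                                                            
                                                                            
                                                                            
                                                                            
                                                                            
                                                                            


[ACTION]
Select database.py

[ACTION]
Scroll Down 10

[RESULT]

 inventory.csv │[database.py]                                               
────────────────────────────────────────────────────────────────────────────
    data.append(29)                                                         
                                                                            
                                                                            
                                                                            
                                                                            
                                                                            
                                                                            
                                                                            
                                                                            
                                                                            
                                                                            
                                                                            
                                                                            
                                                                            
                                                                            
                                                                            
                                                                            
                                                                            
                                                                            
                                                                            
                                                                            


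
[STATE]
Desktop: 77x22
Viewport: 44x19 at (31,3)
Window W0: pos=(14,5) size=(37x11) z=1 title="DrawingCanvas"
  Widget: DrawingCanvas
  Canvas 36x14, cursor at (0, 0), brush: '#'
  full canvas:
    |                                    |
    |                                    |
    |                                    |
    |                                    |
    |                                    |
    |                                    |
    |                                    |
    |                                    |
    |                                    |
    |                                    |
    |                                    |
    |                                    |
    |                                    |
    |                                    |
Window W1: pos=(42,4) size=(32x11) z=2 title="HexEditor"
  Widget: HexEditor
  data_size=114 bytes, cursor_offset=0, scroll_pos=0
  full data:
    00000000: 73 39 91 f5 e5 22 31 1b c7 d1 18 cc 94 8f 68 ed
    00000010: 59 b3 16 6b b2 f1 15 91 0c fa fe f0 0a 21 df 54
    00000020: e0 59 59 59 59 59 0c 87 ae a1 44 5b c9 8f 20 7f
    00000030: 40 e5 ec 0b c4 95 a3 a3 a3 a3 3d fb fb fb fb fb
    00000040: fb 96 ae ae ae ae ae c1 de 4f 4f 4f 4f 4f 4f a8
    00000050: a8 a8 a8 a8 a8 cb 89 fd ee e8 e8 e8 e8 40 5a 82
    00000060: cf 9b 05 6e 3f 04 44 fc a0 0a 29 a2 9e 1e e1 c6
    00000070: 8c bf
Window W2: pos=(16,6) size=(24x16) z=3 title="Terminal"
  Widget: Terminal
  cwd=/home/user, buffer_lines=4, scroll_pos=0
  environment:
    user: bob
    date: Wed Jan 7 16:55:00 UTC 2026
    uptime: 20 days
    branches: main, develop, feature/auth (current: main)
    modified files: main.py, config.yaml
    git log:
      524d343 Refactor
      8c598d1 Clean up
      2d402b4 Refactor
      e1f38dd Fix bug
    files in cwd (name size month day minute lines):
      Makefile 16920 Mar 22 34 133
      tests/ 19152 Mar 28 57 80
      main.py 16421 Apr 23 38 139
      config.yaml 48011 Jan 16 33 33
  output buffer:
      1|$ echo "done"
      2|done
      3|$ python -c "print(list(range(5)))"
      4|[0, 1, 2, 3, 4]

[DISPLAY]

                                            
           ┏━━━━━━━━━━━━━━━━━━━━━━━━━━━━━━┓ 
━━━━━━━━━━━┃ HexEditor                    ┃ 
━━━━━━━━┓  ┠──────────────────────────────┨ 
        ┃──┃00000000  73 39 91 f5 e5 22 31┃ 
────────┨  ┃00000010  59 b3 16 6b b2 f1 15┃ 
        ┃  ┃00000020  e0 59 59 59 59 59 0c┃ 
        ┃  ┃00000030  40 e5 ec 0b c4 95 a3┃ 
rint(lis┃  ┃00000040  fb 96 ae ae ae ae ae┃ 
]       ┃  ┃00000050  a8 a8 a8 a8 a8 cb 89┃ 
        ┃  ┃00000060  cf 9b 05 6e 3f 04 44┃ 
        ┃  ┗━━━━━━━━━━━━━━━━━━━━━━━━━━━━━━┛ 
        ┃━━━━━━━━━━┛                        
        ┃                                   
        ┃                                   
        ┃                                   
        ┃                                   
        ┃                                   
━━━━━━━━┛                                   


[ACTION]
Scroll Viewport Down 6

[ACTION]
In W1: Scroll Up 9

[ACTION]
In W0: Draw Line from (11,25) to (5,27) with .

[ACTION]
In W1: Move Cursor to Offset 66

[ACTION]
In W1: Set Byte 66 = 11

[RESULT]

                                            
           ┏━━━━━━━━━━━━━━━━━━━━━━━━━━━━━━┓ 
━━━━━━━━━━━┃ HexEditor                    ┃ 
━━━━━━━━┓  ┠──────────────────────────────┨ 
        ┃──┃00000000  73 39 91 f5 e5 22 31┃ 
────────┨  ┃00000010  59 b3 16 6b b2 f1 15┃ 
        ┃  ┃00000020  e0 59 59 59 59 59 0c┃ 
        ┃  ┃00000030  40 e5 ec 0b c4 95 a3┃ 
rint(lis┃  ┃00000040  fb 96 11 ae ae ae ae┃ 
]       ┃  ┃00000050  a8 a8 a8 a8 a8 cb 89┃ 
        ┃  ┃00000060  cf 9b 05 6e 3f 04 44┃ 
        ┃  ┗━━━━━━━━━━━━━━━━━━━━━━━━━━━━━━┛ 
        ┃━━━━━━━━━━┛                        
        ┃                                   
        ┃                                   
        ┃                                   
        ┃                                   
        ┃                                   
━━━━━━━━┛                                   


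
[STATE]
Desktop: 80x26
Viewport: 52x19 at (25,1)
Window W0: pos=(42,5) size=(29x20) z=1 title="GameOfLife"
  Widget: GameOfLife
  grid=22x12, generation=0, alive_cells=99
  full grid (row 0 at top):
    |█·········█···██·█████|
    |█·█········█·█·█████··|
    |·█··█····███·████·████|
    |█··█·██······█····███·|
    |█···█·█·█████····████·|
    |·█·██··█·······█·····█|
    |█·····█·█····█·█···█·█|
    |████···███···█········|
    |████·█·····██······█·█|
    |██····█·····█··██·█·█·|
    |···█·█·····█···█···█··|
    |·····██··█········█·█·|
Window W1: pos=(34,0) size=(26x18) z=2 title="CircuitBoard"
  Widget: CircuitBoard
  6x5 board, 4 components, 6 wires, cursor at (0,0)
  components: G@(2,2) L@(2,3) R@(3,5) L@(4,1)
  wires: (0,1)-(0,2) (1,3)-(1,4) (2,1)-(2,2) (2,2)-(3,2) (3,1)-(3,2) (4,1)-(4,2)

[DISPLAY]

         ┃ CircuitBoard           ┃                 
         ┠────────────────────────┨                 
         ┃   0 1 2 3 4 5          ┃                 
         ┃0  [.]  · ─ ·           ┃                 
         ┃                        ┃━━━━━━━━━━┓      
         ┃1               · ─ ·   ┃          ┃      
         ┃                        ┃──────────┨      
         ┃2       · ─ G   L       ┃          ┃      
         ┃            │           ┃█████     ┃      
         ┃3       · ─ ·           ┃███··     ┃      
         ┃                        ┃·████     ┃      
         ┃4       L ─ ·           ┃·███·     ┃      
         ┃Cursor: (0,0)           ┃████·     ┃      
         ┃                        ┃····█     ┃      
         ┃                        ┃··█·█     ┃      
         ┃                        ┃·····     ┃      
         ┗━━━━━━━━━━━━━━━━━━━━━━━━┛··█·█     ┃      
                 ┃██····█·····█··██·█·█·     ┃      
                 ┃···█·█·····█···█···█··     ┃      


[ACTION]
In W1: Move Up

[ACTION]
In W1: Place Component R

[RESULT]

         ┃ CircuitBoard           ┃                 
         ┠────────────────────────┨                 
         ┃   0 1 2 3 4 5          ┃                 
         ┃0  [R]  · ─ ·           ┃                 
         ┃                        ┃━━━━━━━━━━┓      
         ┃1               · ─ ·   ┃          ┃      
         ┃                        ┃──────────┨      
         ┃2       · ─ G   L       ┃          ┃      
         ┃            │           ┃█████     ┃      
         ┃3       · ─ ·           ┃███··     ┃      
         ┃                        ┃·████     ┃      
         ┃4       L ─ ·           ┃·███·     ┃      
         ┃Cursor: (0,0)           ┃████·     ┃      
         ┃                        ┃····█     ┃      
         ┃                        ┃··█·█     ┃      
         ┃                        ┃·····     ┃      
         ┗━━━━━━━━━━━━━━━━━━━━━━━━┛··█·█     ┃      
                 ┃██····█·····█··██·█·█·     ┃      
                 ┃···█·█·····█···█···█··     ┃      


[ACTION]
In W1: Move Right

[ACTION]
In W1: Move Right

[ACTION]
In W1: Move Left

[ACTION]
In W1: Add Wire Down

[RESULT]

         ┃ CircuitBoard           ┃                 
         ┠────────────────────────┨                 
         ┃   0 1 2 3 4 5          ┃                 
         ┃0   R  [.]─ ·           ┃                 
         ┃        │               ┃━━━━━━━━━━┓      
         ┃1       ·       · ─ ·   ┃          ┃      
         ┃                        ┃──────────┨      
         ┃2       · ─ G   L       ┃          ┃      
         ┃            │           ┃█████     ┃      
         ┃3       · ─ ·           ┃███··     ┃      
         ┃                        ┃·████     ┃      
         ┃4       L ─ ·           ┃·███·     ┃      
         ┃Cursor: (0,1)           ┃████·     ┃      
         ┃                        ┃····█     ┃      
         ┃                        ┃··█·█     ┃      
         ┃                        ┃·····     ┃      
         ┗━━━━━━━━━━━━━━━━━━━━━━━━┛··█·█     ┃      
                 ┃██····█·····█··██·█·█·     ┃      
                 ┃···█·█·····█···█···█··     ┃      


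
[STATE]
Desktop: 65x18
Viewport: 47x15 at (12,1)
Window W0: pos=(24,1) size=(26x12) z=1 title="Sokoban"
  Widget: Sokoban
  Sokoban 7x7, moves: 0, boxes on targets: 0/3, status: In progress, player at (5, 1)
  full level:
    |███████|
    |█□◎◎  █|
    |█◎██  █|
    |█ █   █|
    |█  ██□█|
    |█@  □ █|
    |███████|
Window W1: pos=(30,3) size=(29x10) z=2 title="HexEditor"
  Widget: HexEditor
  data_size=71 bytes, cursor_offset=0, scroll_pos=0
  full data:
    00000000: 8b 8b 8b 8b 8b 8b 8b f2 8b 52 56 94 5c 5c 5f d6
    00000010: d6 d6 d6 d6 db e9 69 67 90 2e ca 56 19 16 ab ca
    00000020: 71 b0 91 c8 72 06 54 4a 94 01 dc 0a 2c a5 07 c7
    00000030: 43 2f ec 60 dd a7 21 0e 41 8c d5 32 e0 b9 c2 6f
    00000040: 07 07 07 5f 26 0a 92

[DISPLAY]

            ┏━━━━━━━━━━━━━━━━━━━━━━━━┓         
            ┃ Sokoban                ┃         
            ┠─────┏━━━━━━━━━━━━━━━━━━━━━━━━━━━┓
            ┃█████┃ HexEditor                 ┃
            ┃█□◎◎ ┠───────────────────────────┨
            ┃█◎██ ┃00000000  8B 8b 8b 8b 8b 8b┃
            ┃█ █  ┃00000010  d6 d6 d6 d6 db e9┃
            ┃█  ██┃00000020  71 b0 91 c8 72 06┃
            ┃█@  □┃00000030  43 2f ec 60 dd a7┃
            ┃█████┃00000040  07 07 07 5f 26 0a┃
            ┃Moves┃                           ┃
            ┗━━━━━┗━━━━━━━━━━━━━━━━━━━━━━━━━━━┛
                                               
                                               
                                               


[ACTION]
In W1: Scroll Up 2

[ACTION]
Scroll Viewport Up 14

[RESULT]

                                               
            ┏━━━━━━━━━━━━━━━━━━━━━━━━┓         
            ┃ Sokoban                ┃         
            ┠─────┏━━━━━━━━━━━━━━━━━━━━━━━━━━━┓
            ┃█████┃ HexEditor                 ┃
            ┃█□◎◎ ┠───────────────────────────┨
            ┃█◎██ ┃00000000  8B 8b 8b 8b 8b 8b┃
            ┃█ █  ┃00000010  d6 d6 d6 d6 db e9┃
            ┃█  ██┃00000020  71 b0 91 c8 72 06┃
            ┃█@  □┃00000030  43 2f ec 60 dd a7┃
            ┃█████┃00000040  07 07 07 5f 26 0a┃
            ┃Moves┃                           ┃
            ┗━━━━━┗━━━━━━━━━━━━━━━━━━━━━━━━━━━┛
                                               
                                               


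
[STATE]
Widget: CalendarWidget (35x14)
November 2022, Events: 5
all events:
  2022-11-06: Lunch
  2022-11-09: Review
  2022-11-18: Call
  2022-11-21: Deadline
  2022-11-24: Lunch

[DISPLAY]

           November 2022           
Mo Tu We Th Fr Sa Su               
    1  2  3  4  5  6*              
 7  8  9* 10 11 12 13              
14 15 16 17 18* 19 20              
21* 22 23 24* 25 26 27             
28 29 30                           
                                   
                                   
                                   
                                   
                                   
                                   
                                   


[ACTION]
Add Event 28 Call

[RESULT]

           November 2022           
Mo Tu We Th Fr Sa Su               
    1  2  3  4  5  6*              
 7  8  9* 10 11 12 13              
14 15 16 17 18* 19 20              
21* 22 23 24* 25 26 27             
28* 29 30                          
                                   
                                   
                                   
                                   
                                   
                                   
                                   


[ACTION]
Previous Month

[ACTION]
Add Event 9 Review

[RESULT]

            October 2022           
Mo Tu We Th Fr Sa Su               
                1  2               
 3  4  5  6  7  8  9*              
10 11 12 13 14 15 16               
17 18 19 20 21 22 23               
24 25 26 27 28 29 30               
31                                 
                                   
                                   
                                   
                                   
                                   
                                   


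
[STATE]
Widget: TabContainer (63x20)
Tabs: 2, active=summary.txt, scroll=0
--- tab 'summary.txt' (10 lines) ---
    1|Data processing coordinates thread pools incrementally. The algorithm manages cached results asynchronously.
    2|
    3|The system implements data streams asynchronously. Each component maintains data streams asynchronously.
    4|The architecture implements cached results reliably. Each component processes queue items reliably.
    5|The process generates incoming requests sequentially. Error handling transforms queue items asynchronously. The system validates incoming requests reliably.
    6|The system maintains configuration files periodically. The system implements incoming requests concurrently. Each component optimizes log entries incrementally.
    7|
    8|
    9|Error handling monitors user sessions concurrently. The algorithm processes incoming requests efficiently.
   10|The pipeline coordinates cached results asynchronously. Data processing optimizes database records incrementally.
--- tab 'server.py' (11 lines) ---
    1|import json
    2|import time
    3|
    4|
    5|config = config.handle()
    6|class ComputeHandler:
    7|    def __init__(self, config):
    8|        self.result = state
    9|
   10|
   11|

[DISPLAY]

[summary.txt]│ server.py                                       
───────────────────────────────────────────────────────────────
Data processing coordinates thread pools incrementally. The alg
                                                               
The system implements data streams asynchronously. Each compone
The architecture implements cached results reliably. Each compo
The process generates incoming requests sequentially. Error han
The system maintains configuration files periodically. The syst
                                                               
                                                               
Error handling monitors user sessions concurrently. The algorit
The pipeline coordinates cached results asynchronously. Data pr
                                                               
                                                               
                                                               
                                                               
                                                               
                                                               
                                                               
                                                               


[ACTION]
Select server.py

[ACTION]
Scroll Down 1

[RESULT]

 summary.txt │[server.py]                                      
───────────────────────────────────────────────────────────────
import time                                                    
                                                               
                                                               
config = config.handle()                                       
class ComputeHandler:                                          
    def __init__(self, config):                                
        self.result = state                                    
                                                               
                                                               
                                                               
                                                               
                                                               
                                                               
                                                               
                                                               
                                                               
                                                               
                                                               
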